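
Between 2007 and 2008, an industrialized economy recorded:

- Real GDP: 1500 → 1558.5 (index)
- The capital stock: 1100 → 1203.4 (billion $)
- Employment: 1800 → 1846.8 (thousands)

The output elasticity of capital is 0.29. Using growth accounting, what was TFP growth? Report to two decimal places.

-0.67%

Real GDP growth = (1558.5 − 1500) / 1500 = 3.9%.
The capital stock growth = (1203.4 − 1100) / 1100 = 9.4%.
Employment growth = (1846.8 − 1800) / 1800 = 2.6%.
Labor's share = 1 − 0.29 = 0.71.
The capital stock: 0.29 × 9.4 = 2.726 pp.
Employment: 0.71 × 2.6 = 1.846 pp.
TFP growth = 3.9 − 4.572 = -0.672%.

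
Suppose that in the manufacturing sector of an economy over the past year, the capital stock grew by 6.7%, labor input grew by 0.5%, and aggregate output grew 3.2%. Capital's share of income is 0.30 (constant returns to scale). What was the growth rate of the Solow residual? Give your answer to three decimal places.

The Solow residual grew 0.840%.

Labor's share = 1 − 0.3 = 0.7.
The capital stock: 0.3 × 6.7 = 2.01 pp.
Labor input: 0.7 × 0.5 = 0.35 pp.
TFP growth = 3.2 − 2.36 = 0.84%.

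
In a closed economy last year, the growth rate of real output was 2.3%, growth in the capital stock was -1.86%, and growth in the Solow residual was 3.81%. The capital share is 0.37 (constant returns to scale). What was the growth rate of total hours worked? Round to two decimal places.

-1.30%

Labor's share = 1 − 0.37 = 0.63.
gY = gA + 0.37×(-1.86) + 0.63×g.
0.63×g = 2.3 − 3.81 + 0.6882 = -0.8218.
g = -0.8218 / 0.63 = -1.3044%.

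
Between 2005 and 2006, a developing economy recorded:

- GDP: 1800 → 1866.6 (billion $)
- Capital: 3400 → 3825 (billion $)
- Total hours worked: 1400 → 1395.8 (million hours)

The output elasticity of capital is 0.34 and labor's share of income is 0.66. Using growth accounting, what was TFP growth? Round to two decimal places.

GDP growth = (1866.6 − 1800) / 1800 = 3.7%.
Capital growth = (3825 − 3400) / 3400 = 12.5%.
Total hours worked growth = (1395.8 − 1400) / 1400 = -0.3%.
Labor's share = 1 − 0.34 = 0.66.
Capital: 0.34 × 12.5 = 4.25 pp.
Total hours worked: 0.66 × (-0.3) = -0.198 pp.
TFP growth = 3.7 − 4.052 = -0.352%.

-0.35%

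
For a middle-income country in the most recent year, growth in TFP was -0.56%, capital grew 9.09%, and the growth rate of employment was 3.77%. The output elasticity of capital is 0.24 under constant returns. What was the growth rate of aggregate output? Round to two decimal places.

Labor's share = 1 − 0.24 = 0.76.
Capital: 0.24 × 9.09 = 2.1816 pp.
Employment: 0.76 × 3.77 = 2.8652 pp.
Output growth = -0.56 + 5.0468 = 4.4868%.

4.49%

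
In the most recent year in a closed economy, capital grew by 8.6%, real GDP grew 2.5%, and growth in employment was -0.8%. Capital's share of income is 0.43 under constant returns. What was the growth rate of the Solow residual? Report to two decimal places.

-0.74%

Labor's share = 1 − 0.43 = 0.57.
Capital: 0.43 × 8.6 = 3.698 pp.
Employment: 0.57 × (-0.8) = -0.456 pp.
TFP growth = 2.5 − 3.242 = -0.742%.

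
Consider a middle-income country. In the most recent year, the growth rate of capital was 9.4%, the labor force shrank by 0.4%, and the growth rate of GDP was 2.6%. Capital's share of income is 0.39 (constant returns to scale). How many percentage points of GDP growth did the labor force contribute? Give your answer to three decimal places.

-0.244 percentage points

Labor's share = 1 − 0.39 = 0.61.
Contribution = share × growth = 0.61 × (-0.4) = -0.244 pp.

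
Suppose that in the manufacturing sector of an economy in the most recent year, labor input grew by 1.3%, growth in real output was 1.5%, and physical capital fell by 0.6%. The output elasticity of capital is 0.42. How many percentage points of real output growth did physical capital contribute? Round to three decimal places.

Contribution = share × growth = 0.42 × (-0.6) = -0.252 pp.

-0.252 pp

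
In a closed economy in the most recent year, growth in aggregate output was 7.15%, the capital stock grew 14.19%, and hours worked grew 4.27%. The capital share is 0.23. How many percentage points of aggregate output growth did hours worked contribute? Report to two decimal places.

3.29 pp

Labor's share = 1 − 0.23 = 0.77.
Contribution = share × growth = 0.77 × 4.27 = 3.2879 pp.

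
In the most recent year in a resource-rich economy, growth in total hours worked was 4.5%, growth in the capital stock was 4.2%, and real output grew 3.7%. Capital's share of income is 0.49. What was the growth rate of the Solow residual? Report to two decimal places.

-0.65%

Labor's share = 1 − 0.49 = 0.51.
The capital stock: 0.49 × 4.2 = 2.058 pp.
Total hours worked: 0.51 × 4.5 = 2.295 pp.
TFP growth = 3.7 − 4.353 = -0.653%.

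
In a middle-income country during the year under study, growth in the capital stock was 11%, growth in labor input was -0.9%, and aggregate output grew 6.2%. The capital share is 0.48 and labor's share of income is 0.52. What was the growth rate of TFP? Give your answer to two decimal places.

1.39%

Labor's share = 1 − 0.48 = 0.52.
The capital stock: 0.48 × 11 = 5.28 pp.
Labor input: 0.52 × (-0.9) = -0.468 pp.
TFP growth = 6.2 − 4.812 = 1.388%.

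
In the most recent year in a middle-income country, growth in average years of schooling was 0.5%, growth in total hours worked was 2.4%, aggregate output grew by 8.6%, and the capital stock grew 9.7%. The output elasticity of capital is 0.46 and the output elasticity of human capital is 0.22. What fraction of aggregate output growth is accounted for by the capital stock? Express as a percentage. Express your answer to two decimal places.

The capital stock contributed 0.46 × 9.7 = 4.462 pp.
Share of growth = 4.462 / 8.6 × 100 = 51.8837%.

51.88%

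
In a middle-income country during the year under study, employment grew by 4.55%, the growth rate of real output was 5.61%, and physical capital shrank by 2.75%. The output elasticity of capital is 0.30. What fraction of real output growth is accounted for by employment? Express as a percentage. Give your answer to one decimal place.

Labor's share = 1 − 0.3 = 0.7.
Employment contributed 0.7 × 4.55 = 3.185 pp.
Share of growth = 3.185 / 5.61 × 100 = 56.774%.

Employment accounted for 56.8% of growth.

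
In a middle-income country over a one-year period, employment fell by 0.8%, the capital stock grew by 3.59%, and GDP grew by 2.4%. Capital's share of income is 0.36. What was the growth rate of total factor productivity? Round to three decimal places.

Total factor productivity growth was 1.620%.

Labor's share = 1 − 0.36 = 0.64.
The capital stock: 0.36 × 3.59 = 1.2924 pp.
Employment: 0.64 × (-0.8) = -0.512 pp.
TFP growth = 2.4 − 0.7804 = 1.6196%.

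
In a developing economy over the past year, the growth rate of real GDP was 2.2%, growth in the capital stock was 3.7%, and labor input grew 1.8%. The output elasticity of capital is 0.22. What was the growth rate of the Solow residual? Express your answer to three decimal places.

-0.018%

Labor's share = 1 − 0.22 = 0.78.
The capital stock: 0.22 × 3.7 = 0.814 pp.
Labor input: 0.78 × 1.8 = 1.404 pp.
TFP growth = 2.2 − 2.218 = -0.018%.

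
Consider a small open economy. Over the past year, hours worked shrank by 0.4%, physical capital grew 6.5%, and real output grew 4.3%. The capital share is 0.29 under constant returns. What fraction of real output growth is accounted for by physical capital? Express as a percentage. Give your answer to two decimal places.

Physical capital accounted for 43.84% of growth.

Physical capital contributed 0.29 × 6.5 = 1.885 pp.
Share of growth = 1.885 / 4.3 × 100 = 43.8372%.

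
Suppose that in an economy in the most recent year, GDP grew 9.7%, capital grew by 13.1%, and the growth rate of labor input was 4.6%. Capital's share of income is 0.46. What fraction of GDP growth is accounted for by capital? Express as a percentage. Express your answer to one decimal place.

62.1%

Capital contributed 0.46 × 13.1 = 6.026 pp.
Share of growth = 6.026 / 9.7 × 100 = 62.124%.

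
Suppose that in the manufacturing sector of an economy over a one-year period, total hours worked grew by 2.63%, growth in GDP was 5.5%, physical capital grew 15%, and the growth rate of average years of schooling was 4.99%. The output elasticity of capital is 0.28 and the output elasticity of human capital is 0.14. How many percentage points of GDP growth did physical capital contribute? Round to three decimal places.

Contribution = share × growth = 0.28 × 15 = 4.2 pp.

4.200 pp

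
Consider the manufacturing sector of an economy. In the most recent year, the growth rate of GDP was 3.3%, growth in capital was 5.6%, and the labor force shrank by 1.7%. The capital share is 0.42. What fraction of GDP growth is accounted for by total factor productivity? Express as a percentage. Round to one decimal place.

Total factor productivity accounted for 58.6% of growth.

Labor's share = 1 − 0.42 = 0.58.
Capital: 0.42 × 5.6 = 2.352 pp.
The labor force: 0.58 × (-1.7) = -0.986 pp.
TFP growth = 3.3 − 1.366 = 1.934%.
TFP share of growth = 1.934 / 3.3 × 100 = 58.606%.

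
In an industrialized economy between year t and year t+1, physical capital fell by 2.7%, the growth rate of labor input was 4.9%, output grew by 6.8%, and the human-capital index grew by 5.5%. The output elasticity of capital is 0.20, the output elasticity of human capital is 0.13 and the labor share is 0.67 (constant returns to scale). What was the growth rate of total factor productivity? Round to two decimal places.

Total factor productivity grew 3.34%.

Labor's share = 1 − 0.2 − 0.13 = 0.67.
Physical capital: 0.2 × (-2.7) = -0.54 pp.
The human-capital index: 0.13 × 5.5 = 0.715 pp.
Labor input: 0.67 × 4.9 = 3.283 pp.
TFP growth = 6.8 − 3.458 = 3.342%.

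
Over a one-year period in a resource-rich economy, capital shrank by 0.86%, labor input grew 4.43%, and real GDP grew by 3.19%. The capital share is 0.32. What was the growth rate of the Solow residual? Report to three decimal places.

Labor's share = 1 − 0.32 = 0.68.
Capital: 0.32 × (-0.86) = -0.2752 pp.
Labor input: 0.68 × 4.43 = 3.0124 pp.
TFP growth = 3.19 − 2.7372 = 0.4528%.

0.453%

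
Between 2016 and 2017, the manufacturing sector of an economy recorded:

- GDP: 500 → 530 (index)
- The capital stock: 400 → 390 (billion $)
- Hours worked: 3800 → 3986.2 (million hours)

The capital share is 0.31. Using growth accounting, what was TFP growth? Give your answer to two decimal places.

GDP growth = (530 − 500) / 500 = 6%.
The capital stock growth = (390 − 400) / 400 = -2.5%.
Hours worked growth = (3986.2 − 3800) / 3800 = 4.9%.
Labor's share = 1 − 0.31 = 0.69.
The capital stock: 0.31 × (-2.5) = -0.775 pp.
Hours worked: 0.69 × 4.9 = 3.381 pp.
TFP growth = 6 − 2.606 = 3.394%.

TFP grew 3.39%.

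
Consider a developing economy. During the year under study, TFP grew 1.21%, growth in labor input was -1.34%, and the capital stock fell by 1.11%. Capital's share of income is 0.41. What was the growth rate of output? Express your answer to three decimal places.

Labor's share = 1 − 0.41 = 0.59.
The capital stock: 0.41 × (-1.11) = -0.4551 pp.
Labor input: 0.59 × (-1.34) = -0.7906 pp.
Output growth = 1.21 + (-1.2457) = -0.0357%.

-0.036%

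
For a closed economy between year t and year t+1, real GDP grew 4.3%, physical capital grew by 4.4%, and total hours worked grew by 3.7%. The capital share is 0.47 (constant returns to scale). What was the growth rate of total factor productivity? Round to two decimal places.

Labor's share = 1 − 0.47 = 0.53.
Physical capital: 0.47 × 4.4 = 2.068 pp.
Total hours worked: 0.53 × 3.7 = 1.961 pp.
TFP growth = 4.3 − 4.029 = 0.271%.

Total factor productivity grew 0.27%.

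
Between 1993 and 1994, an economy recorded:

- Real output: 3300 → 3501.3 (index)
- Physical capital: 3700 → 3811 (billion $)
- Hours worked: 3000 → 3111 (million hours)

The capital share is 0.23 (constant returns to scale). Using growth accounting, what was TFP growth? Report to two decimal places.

2.56%

Real output growth = (3501.3 − 3300) / 3300 = 6.1%.
Physical capital growth = (3811 − 3700) / 3700 = 3%.
Hours worked growth = (3111 − 3000) / 3000 = 3.7%.
Labor's share = 1 − 0.23 = 0.77.
Physical capital: 0.23 × 3 = 0.69 pp.
Hours worked: 0.77 × 3.7 = 2.849 pp.
TFP growth = 6.1 − 3.539 = 2.561%.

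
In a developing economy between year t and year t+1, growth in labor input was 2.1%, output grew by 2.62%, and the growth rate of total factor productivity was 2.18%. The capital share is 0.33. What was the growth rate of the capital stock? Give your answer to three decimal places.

Labor's share = 1 − 0.33 = 0.67.
gY = gA + 0.67×2.1 + 0.33×g.
0.33×g = 2.62 − 2.18 − 1.407 = -0.967.
g = -0.967 / 0.33 = -2.9303%.

-2.930%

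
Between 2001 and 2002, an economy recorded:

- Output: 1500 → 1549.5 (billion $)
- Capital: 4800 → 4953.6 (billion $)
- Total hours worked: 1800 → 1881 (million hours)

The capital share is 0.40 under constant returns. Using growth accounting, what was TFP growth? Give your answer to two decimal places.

Output growth = (1549.5 − 1500) / 1500 = 3.3%.
Capital growth = (4953.6 − 4800) / 4800 = 3.2%.
Total hours worked growth = (1881 − 1800) / 1800 = 4.5%.
Labor's share = 1 − 0.4 = 0.6.
Capital: 0.4 × 3.2 = 1.28 pp.
Total hours worked: 0.6 × 4.5 = 2.7 pp.
TFP growth = 3.3 − 3.98 = -0.68%.

-0.68%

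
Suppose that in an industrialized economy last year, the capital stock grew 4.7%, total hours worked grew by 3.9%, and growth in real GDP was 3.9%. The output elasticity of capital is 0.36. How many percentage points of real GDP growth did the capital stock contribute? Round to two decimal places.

Contribution = share × growth = 0.36 × 4.7 = 1.692 pp.

1.69 pp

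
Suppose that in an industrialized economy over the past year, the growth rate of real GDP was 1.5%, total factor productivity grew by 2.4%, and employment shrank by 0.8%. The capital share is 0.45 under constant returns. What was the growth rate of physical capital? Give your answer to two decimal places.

Labor's share = 1 − 0.45 = 0.55.
gY = gA + 0.55×(-0.8) + 0.45×g.
0.45×g = 1.5 − 2.4 + 0.44 = -0.46.
g = -0.46 / 0.45 = -1.0222%.

-1.02%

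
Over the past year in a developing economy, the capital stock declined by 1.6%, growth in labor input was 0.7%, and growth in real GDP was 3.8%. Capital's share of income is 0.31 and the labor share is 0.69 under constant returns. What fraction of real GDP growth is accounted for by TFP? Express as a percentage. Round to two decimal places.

Labor's share = 1 − 0.31 = 0.69.
The capital stock: 0.31 × (-1.6) = -0.496 pp.
Labor input: 0.69 × 0.7 = 0.483 pp.
TFP growth = 3.8 + 0.013 = 3.813%.
TFP share of growth = 3.813 / 3.8 × 100 = 100.3421%.

TFP accounted for 100.34% of growth.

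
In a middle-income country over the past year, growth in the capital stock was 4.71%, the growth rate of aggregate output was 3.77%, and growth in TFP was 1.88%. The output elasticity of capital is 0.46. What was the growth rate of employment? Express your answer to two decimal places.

Labor's share = 1 − 0.46 = 0.54.
gY = gA + 0.46×4.71 + 0.54×g.
0.54×g = 3.77 − 1.88 − 2.1666 = -0.2766.
g = -0.2766 / 0.54 = -0.5122%.

-0.51%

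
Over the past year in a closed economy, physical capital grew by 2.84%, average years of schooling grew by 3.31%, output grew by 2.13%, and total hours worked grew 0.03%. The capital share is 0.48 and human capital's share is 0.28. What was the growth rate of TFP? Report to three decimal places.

Labor's share = 1 − 0.48 − 0.28 = 0.24.
Physical capital: 0.48 × 2.84 = 1.3632 pp.
Average years of schooling: 0.28 × 3.31 = 0.9268 pp.
Total hours worked: 0.24 × 0.03 = 0.0072 pp.
TFP growth = 2.13 − 2.2972 = -0.1672%.

-0.167%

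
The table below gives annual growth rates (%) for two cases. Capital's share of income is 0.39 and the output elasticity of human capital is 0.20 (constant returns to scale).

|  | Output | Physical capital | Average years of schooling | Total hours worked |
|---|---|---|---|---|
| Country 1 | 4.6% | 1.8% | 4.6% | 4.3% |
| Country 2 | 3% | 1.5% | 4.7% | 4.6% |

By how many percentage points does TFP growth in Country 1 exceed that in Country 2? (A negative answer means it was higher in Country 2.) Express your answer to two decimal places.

Labor's share = 1 − 0.39 − 0.2 = 0.41.
Country 1: TFP = 4.6 − 0.702 − 0.92 − 1.763 = 1.215%.
Country 2: TFP = 3 − 0.585 − 0.94 − 1.886 = -0.411%.
Difference = 1.215 − (-0.411) = 1.626 pp.

1.63 percentage points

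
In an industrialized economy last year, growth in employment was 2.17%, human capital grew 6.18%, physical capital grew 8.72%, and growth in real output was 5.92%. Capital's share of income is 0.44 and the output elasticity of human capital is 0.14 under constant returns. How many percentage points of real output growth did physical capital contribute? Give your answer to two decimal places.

Contribution = share × growth = 0.44 × 8.72 = 3.8368 pp.

3.84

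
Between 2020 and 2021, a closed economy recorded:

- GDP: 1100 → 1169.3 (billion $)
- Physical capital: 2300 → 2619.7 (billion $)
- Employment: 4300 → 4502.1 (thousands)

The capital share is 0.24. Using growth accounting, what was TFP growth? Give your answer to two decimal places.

GDP growth = (1169.3 − 1100) / 1100 = 6.3%.
Physical capital growth = (2619.7 − 2300) / 2300 = 13.9%.
Employment growth = (4502.1 − 4300) / 4300 = 4.7%.
Labor's share = 1 − 0.24 = 0.76.
Physical capital: 0.24 × 13.9 = 3.336 pp.
Employment: 0.76 × 4.7 = 3.572 pp.
TFP growth = 6.3 − 6.908 = -0.608%.

-0.61%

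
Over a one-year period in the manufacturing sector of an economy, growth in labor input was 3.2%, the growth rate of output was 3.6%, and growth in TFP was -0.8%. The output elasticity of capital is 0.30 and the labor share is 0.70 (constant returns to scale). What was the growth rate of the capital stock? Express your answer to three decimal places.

Labor's share = 1 − 0.3 = 0.7.
gY = gA + 0.7×3.2 + 0.3×g.
0.3×g = 3.6 + 0.8 − 2.24 = 2.16.
g = 2.16 / 0.3 = 7.2%.

The capital stock growth was 7.200%.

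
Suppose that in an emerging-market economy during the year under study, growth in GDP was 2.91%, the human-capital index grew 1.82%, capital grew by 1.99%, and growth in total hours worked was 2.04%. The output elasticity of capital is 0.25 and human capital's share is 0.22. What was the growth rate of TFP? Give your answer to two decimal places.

Labor's share = 1 − 0.25 − 0.22 = 0.53.
Capital: 0.25 × 1.99 = 0.4975 pp.
The human-capital index: 0.22 × 1.82 = 0.4004 pp.
Total hours worked: 0.53 × 2.04 = 1.0812 pp.
TFP growth = 2.91 − 1.9791 = 0.9309%.

0.93%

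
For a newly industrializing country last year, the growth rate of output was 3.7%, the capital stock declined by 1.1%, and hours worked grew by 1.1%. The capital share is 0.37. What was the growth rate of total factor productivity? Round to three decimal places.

Total factor productivity growth was 3.414%.

Labor's share = 1 − 0.37 = 0.63.
The capital stock: 0.37 × (-1.1) = -0.407 pp.
Hours worked: 0.63 × 1.1 = 0.693 pp.
TFP growth = 3.7 − 0.286 = 3.414%.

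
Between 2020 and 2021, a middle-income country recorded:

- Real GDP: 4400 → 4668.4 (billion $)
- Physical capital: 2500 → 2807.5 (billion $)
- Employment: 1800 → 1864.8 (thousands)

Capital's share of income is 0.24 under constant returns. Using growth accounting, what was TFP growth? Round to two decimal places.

Real GDP growth = (4668.4 − 4400) / 4400 = 6.1%.
Physical capital growth = (2807.5 − 2500) / 2500 = 12.3%.
Employment growth = (1864.8 − 1800) / 1800 = 3.6%.
Labor's share = 1 − 0.24 = 0.76.
Physical capital: 0.24 × 12.3 = 2.952 pp.
Employment: 0.76 × 3.6 = 2.736 pp.
TFP growth = 6.1 − 5.688 = 0.412%.

0.41%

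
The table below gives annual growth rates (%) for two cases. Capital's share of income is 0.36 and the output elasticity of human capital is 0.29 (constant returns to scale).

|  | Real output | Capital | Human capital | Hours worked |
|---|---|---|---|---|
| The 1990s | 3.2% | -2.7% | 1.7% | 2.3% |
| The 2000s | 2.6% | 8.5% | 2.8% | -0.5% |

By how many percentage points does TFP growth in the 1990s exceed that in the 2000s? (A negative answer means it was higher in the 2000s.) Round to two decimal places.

3.97 percentage points

Labor's share = 1 − 0.36 − 0.29 = 0.35.
The 1990s: TFP = 3.2 + 0.972 − 0.493 − 0.805 = 2.874%.
The 2000s: TFP = 2.6 − 3.06 − 0.812 + 0.175 = -1.097%.
Difference = 2.874 − (-1.097) = 3.971 pp.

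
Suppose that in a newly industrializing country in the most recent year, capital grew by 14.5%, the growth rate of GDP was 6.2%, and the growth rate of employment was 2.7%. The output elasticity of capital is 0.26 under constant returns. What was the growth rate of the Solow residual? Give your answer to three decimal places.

Labor's share = 1 − 0.26 = 0.74.
Capital: 0.26 × 14.5 = 3.77 pp.
Employment: 0.74 × 2.7 = 1.998 pp.
TFP growth = 6.2 − 5.768 = 0.432%.

0.432%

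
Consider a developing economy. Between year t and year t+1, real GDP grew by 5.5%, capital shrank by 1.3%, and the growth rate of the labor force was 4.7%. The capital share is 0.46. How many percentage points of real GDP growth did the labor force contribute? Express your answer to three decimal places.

2.538

Labor's share = 1 − 0.46 = 0.54.
Contribution = share × growth = 0.54 × 4.7 = 2.538 pp.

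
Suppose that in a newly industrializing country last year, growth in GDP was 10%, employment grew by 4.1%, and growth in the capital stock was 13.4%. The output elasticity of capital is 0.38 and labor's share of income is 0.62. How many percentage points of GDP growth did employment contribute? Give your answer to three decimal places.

Labor's share = 1 − 0.38 = 0.62.
Contribution = share × growth = 0.62 × 4.1 = 2.542 pp.

2.542 pp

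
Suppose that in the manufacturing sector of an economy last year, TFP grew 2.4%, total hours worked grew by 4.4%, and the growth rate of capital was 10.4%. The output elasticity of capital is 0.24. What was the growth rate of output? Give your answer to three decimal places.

Labor's share = 1 − 0.24 = 0.76.
Capital: 0.24 × 10.4 = 2.496 pp.
Total hours worked: 0.76 × 4.4 = 3.344 pp.
Output growth = 2.4 + 5.84 = 8.24%.

8.240%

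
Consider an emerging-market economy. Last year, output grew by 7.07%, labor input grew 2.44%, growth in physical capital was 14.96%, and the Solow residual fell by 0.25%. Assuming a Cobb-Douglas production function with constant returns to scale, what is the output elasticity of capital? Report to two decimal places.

The output elasticity of capital is 0.39.

gY = gA + α·gK + (1−α)·gL, so gY − gA − gL = α(gK − gL).
7.07 + 0.25 − 2.44 = α × (14.96 − 2.44).
4.88 = 12.52 α, so α = 0.3898.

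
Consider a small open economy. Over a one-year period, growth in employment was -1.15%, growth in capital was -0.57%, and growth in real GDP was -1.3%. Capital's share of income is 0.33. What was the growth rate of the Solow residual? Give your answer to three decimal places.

Labor's share = 1 − 0.33 = 0.67.
Capital: 0.33 × (-0.57) = -0.1881 pp.
Employment: 0.67 × (-1.15) = -0.7705 pp.
TFP growth = -1.3 + 0.9586 = -0.3414%.

-0.341%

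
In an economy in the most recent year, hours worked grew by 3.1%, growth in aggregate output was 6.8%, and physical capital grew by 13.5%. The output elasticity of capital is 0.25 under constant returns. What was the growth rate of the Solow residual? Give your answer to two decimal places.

Labor's share = 1 − 0.25 = 0.75.
Physical capital: 0.25 × 13.5 = 3.375 pp.
Hours worked: 0.75 × 3.1 = 2.325 pp.
TFP growth = 6.8 − 5.7 = 1.1%.

The Solow residual grew 1.10%.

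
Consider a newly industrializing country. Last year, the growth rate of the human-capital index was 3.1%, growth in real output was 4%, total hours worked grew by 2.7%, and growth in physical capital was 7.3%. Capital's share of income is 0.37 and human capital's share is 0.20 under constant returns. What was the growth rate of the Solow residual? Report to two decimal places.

Labor's share = 1 − 0.37 − 0.2 = 0.43.
Physical capital: 0.37 × 7.3 = 2.701 pp.
The human-capital index: 0.2 × 3.1 = 0.62 pp.
Total hours worked: 0.43 × 2.7 = 1.161 pp.
TFP growth = 4 − 4.482 = -0.482%.

-0.48%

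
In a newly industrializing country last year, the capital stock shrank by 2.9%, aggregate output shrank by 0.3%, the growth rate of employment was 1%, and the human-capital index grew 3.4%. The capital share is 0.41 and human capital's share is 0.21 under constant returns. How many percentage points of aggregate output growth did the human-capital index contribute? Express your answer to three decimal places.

0.714

Contribution = share × growth = 0.21 × 3.4 = 0.714 pp.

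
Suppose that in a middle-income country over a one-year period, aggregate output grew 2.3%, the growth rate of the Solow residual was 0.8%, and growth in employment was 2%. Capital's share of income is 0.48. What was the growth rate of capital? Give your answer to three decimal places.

Labor's share = 1 − 0.48 = 0.52.
gY = gA + 0.52×2 + 0.48×g.
0.48×g = 2.3 − 0.8 − 1.04 = 0.46.
g = 0.46 / 0.48 = 0.95833%.

Capital grew 0.958%.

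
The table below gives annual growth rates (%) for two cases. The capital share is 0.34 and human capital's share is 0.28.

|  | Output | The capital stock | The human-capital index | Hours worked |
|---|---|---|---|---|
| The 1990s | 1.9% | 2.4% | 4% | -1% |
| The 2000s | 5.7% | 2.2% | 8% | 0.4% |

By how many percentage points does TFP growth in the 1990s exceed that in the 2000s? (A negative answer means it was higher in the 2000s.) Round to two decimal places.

-2.22 percentage points

Labor's share = 1 − 0.34 − 0.28 = 0.38.
The 1990s: TFP = 1.9 − 0.816 − 1.12 + 0.38 = 0.344%.
The 2000s: TFP = 5.7 − 0.748 − 2.24 − 0.152 = 2.56%.
Difference = 0.344 − (2.56) = -2.216 pp.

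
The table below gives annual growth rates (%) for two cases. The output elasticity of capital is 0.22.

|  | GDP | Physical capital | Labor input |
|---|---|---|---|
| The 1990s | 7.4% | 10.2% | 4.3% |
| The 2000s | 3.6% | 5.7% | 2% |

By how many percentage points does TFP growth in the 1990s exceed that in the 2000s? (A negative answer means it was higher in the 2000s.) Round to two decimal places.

1.02 percentage points

Labor's share = 1 − 0.22 = 0.78.
The 1990s: TFP = 7.4 − 2.244 − 3.354 = 1.802%.
The 2000s: TFP = 3.6 − 1.254 − 1.56 = 0.786%.
Difference = 1.802 − (0.786) = 1.016 pp.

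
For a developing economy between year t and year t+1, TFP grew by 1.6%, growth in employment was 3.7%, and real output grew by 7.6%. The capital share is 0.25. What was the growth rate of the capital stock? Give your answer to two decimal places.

Labor's share = 1 − 0.25 = 0.75.
gY = gA + 0.75×3.7 + 0.25×g.
0.25×g = 7.6 − 1.6 − 2.775 = 3.225.
g = 3.225 / 0.25 = 12.9%.

12.90%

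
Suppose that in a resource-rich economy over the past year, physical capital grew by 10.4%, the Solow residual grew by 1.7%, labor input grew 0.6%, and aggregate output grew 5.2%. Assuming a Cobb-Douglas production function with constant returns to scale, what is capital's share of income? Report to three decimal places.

α = 0.296

gY = gA + α·gK + (1−α)·gL, so gY − gA − gL = α(gK − gL).
5.2 − 1.7 − 0.6 = α × (10.4 − 0.6).
2.9 = 9.8 α, so α = 0.29592.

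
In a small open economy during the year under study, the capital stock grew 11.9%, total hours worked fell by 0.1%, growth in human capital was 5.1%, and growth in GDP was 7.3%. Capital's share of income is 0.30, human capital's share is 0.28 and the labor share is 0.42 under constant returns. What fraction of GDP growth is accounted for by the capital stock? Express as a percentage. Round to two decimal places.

The capital stock contributed 0.3 × 11.9 = 3.57 pp.
Share of growth = 3.57 / 7.3 × 100 = 48.9041%.

48.90%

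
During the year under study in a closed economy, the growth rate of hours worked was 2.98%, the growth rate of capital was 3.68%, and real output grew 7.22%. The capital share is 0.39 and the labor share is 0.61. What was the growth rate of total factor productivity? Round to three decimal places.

3.967%

Labor's share = 1 − 0.39 = 0.61.
Capital: 0.39 × 3.68 = 1.4352 pp.
Hours worked: 0.61 × 2.98 = 1.8178 pp.
TFP growth = 7.22 − 3.253 = 3.967%.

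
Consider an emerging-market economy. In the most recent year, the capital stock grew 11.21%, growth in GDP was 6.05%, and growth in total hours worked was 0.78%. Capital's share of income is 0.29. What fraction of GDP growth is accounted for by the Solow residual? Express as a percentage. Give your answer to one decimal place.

The Solow residual accounted for 37.1% of growth.

Labor's share = 1 − 0.29 = 0.71.
The capital stock: 0.29 × 11.21 = 3.2509 pp.
Total hours worked: 0.71 × 0.78 = 0.5538 pp.
TFP growth = 6.05 − 3.8047 = 2.2453%.
TFP share of growth = 2.2453 / 6.05 × 100 = 37.112%.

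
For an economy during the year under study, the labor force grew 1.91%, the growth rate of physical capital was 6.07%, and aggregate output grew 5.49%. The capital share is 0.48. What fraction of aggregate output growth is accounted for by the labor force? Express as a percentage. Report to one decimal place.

Labor's share = 1 − 0.48 = 0.52.
The labor force contributed 0.52 × 1.91 = 0.9932 pp.
Share of growth = 0.9932 / 5.49 × 100 = 18.091%.

18.1%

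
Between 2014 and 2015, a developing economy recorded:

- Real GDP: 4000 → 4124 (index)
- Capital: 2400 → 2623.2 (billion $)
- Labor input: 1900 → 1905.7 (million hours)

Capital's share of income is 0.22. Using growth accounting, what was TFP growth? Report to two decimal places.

Real GDP growth = (4124 − 4000) / 4000 = 3.1%.
Capital growth = (2623.2 − 2400) / 2400 = 9.3%.
Labor input growth = (1905.7 − 1900) / 1900 = 0.3%.
Labor's share = 1 − 0.22 = 0.78.
Capital: 0.22 × 9.3 = 2.046 pp.
Labor input: 0.78 × 0.3 = 0.234 pp.
TFP growth = 3.1 − 2.28 = 0.82%.

TFP grew 0.82%.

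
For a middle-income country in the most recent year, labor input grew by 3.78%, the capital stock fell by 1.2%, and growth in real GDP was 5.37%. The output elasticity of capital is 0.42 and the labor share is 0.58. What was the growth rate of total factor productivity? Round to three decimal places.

Total factor productivity grew 3.682%.

Labor's share = 1 − 0.42 = 0.58.
The capital stock: 0.42 × (-1.2) = -0.504 pp.
Labor input: 0.58 × 3.78 = 2.1924 pp.
TFP growth = 5.37 − 1.6884 = 3.6816%.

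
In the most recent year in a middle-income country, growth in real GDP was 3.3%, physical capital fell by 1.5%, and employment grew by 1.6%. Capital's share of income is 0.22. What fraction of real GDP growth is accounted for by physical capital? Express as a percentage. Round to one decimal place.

-10.0%

Physical capital contributed 0.22 × (-1.5) = -0.33 pp.
Share of growth = -0.33 / 3.3 × 100 = -10%.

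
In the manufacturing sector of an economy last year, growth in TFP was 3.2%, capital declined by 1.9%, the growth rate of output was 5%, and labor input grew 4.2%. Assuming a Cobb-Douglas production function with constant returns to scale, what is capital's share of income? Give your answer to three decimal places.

0.393

gY = gA + α·gK + (1−α)·gL, so gY − gA − gL = α(gK − gL).
5 − 3.2 − 4.2 = α × (-1.9 − 4.2).
-2.4 = -6.1 α, so α = 0.39344.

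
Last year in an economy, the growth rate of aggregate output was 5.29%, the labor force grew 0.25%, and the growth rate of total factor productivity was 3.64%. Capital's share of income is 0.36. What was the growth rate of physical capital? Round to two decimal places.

Physical capital grew 4.14%.

Labor's share = 1 − 0.36 = 0.64.
gY = gA + 0.64×0.25 + 0.36×g.
0.36×g = 5.29 − 3.64 − 0.16 = 1.49.
g = 1.49 / 0.36 = 4.1389%.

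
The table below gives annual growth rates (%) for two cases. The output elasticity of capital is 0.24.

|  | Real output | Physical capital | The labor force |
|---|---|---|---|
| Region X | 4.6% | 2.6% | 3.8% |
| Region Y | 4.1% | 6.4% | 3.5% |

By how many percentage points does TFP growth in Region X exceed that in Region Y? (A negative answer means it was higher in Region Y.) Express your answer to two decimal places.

1.18 percentage points

Labor's share = 1 − 0.24 = 0.76.
Region X: TFP = 4.6 − 0.624 − 2.888 = 1.088%.
Region Y: TFP = 4.1 − 1.536 − 2.66 = -0.096%.
Difference = 1.088 − (-0.096) = 1.184 pp.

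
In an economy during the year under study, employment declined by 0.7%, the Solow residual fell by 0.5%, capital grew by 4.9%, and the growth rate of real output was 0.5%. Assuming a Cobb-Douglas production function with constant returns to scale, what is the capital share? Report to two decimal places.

gY = gA + α·gK + (1−α)·gL, so gY − gA − gL = α(gK − gL).
0.5 + 0.5 + 0.7 = α × (4.9 − (-0.7)).
1.7 = 5.6 α, so α = 0.3036.

0.30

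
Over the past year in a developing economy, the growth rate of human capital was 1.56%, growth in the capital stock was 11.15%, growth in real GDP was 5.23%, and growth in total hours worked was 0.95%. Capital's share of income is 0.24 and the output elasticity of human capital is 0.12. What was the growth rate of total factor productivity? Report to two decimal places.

Labor's share = 1 − 0.24 − 0.12 = 0.64.
The capital stock: 0.24 × 11.15 = 2.676 pp.
Human capital: 0.12 × 1.56 = 0.1872 pp.
Total hours worked: 0.64 × 0.95 = 0.608 pp.
TFP growth = 5.23 − 3.4712 = 1.7588%.

Total factor productivity growth was 1.76%.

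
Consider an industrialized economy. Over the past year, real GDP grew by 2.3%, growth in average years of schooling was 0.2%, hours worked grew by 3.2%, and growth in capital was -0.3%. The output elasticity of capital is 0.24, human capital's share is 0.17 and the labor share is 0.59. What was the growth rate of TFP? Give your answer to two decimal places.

0.45%

Labor's share = 1 − 0.24 − 0.17 = 0.59.
Capital: 0.24 × (-0.3) = -0.072 pp.
Average years of schooling: 0.17 × 0.2 = 0.034 pp.
Hours worked: 0.59 × 3.2 = 1.888 pp.
TFP growth = 2.3 − 1.85 = 0.45%.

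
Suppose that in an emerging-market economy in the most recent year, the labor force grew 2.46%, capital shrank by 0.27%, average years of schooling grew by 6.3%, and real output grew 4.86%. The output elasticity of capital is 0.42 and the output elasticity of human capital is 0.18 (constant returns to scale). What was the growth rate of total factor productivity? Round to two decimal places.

Total factor productivity growth was 2.86%.

Labor's share = 1 − 0.42 − 0.18 = 0.4.
Capital: 0.42 × (-0.27) = -0.1134 pp.
Average years of schooling: 0.18 × 6.3 = 1.134 pp.
The labor force: 0.4 × 2.46 = 0.984 pp.
TFP growth = 4.86 − 2.0046 = 2.8554%.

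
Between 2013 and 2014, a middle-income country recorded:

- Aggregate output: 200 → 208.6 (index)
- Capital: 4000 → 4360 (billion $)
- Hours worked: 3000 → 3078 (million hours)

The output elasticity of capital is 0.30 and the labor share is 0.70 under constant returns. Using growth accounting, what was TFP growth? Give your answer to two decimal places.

Aggregate output growth = (208.6 − 200) / 200 = 4.3%.
Capital growth = (4360 − 4000) / 4000 = 9%.
Hours worked growth = (3078 − 3000) / 3000 = 2.6%.
Labor's share = 1 − 0.3 = 0.7.
Capital: 0.3 × 9 = 2.7 pp.
Hours worked: 0.7 × 2.6 = 1.82 pp.
TFP growth = 4.3 − 4.52 = -0.22%.

-0.22%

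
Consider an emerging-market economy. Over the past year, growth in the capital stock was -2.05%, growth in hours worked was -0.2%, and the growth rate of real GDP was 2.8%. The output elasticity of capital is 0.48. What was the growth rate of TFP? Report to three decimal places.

TFP growth was 3.888%.

Labor's share = 1 − 0.48 = 0.52.
The capital stock: 0.48 × (-2.05) = -0.984 pp.
Hours worked: 0.52 × (-0.2) = -0.104 pp.
TFP growth = 2.8 + 1.088 = 3.888%.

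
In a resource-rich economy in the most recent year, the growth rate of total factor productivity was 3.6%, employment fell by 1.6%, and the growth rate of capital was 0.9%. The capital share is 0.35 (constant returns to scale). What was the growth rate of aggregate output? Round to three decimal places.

2.875%

Labor's share = 1 − 0.35 = 0.65.
Capital: 0.35 × 0.9 = 0.315 pp.
Employment: 0.65 × (-1.6) = -1.04 pp.
Output growth = 3.6 + (-0.725) = 2.875%.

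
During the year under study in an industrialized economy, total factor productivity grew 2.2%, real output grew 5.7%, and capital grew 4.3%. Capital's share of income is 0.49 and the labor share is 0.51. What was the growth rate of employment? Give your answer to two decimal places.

2.73%

Labor's share = 1 − 0.49 = 0.51.
gY = gA + 0.49×4.3 + 0.51×g.
0.51×g = 5.7 − 2.2 − 2.107 = 1.393.
g = 1.393 / 0.51 = 2.7314%.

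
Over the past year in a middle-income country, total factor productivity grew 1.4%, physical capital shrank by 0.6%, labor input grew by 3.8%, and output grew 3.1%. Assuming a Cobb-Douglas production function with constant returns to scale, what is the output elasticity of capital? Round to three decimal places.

0.477

gY = gA + α·gK + (1−α)·gL, so gY − gA − gL = α(gK − gL).
3.1 − 1.4 − 3.8 = α × (-0.6 − 3.8).
-2.1 = -4.4 α, so α = 0.47727.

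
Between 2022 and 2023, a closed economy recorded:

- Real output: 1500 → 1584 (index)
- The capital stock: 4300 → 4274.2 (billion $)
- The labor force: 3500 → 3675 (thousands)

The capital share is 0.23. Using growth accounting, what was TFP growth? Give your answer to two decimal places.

Real output growth = (1584 − 1500) / 1500 = 5.6%.
The capital stock growth = (4274.2 − 4300) / 4300 = -0.6%.
The labor force growth = (3675 − 3500) / 3500 = 5%.
Labor's share = 1 − 0.23 = 0.77.
The capital stock: 0.23 × (-0.6) = -0.138 pp.
The labor force: 0.77 × 5 = 3.85 pp.
TFP growth = 5.6 − 3.712 = 1.888%.

1.89%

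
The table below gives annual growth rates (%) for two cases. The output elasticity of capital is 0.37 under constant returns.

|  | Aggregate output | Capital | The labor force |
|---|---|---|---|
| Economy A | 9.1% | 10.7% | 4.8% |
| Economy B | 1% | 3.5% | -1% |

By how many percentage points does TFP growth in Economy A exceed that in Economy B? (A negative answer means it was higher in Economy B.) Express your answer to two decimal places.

Labor's share = 1 − 0.37 = 0.63.
Economy A: TFP = 9.1 − 3.959 − 3.024 = 2.117%.
Economy B: TFP = 1 − 1.295 + 0.63 = 0.335%.
Difference = 2.117 − (0.335) = 1.782 pp.

1.78 percentage points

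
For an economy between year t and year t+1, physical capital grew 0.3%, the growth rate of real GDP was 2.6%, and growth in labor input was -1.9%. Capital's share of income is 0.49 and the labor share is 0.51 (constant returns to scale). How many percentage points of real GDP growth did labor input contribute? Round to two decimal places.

-0.97

Labor's share = 1 − 0.49 = 0.51.
Contribution = share × growth = 0.51 × (-1.9) = -0.969 pp.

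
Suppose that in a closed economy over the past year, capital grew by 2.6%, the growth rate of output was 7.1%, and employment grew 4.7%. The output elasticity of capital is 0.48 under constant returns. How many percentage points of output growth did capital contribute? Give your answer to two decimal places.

1.25

Contribution = share × growth = 0.48 × 2.6 = 1.248 pp.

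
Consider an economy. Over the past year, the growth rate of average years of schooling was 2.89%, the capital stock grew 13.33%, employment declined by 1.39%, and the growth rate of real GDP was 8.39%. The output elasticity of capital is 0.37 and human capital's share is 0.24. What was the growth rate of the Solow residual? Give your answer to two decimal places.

3.31%

Labor's share = 1 − 0.37 − 0.24 = 0.39.
The capital stock: 0.37 × 13.33 = 4.9321 pp.
Average years of schooling: 0.24 × 2.89 = 0.6936 pp.
Employment: 0.39 × (-1.39) = -0.5421 pp.
TFP growth = 8.39 − 5.0836 = 3.3064%.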